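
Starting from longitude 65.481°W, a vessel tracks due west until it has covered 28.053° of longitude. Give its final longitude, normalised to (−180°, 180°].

Start at -65.481°; shift −28.053° → -93.534°.
-93.534° already lies in (−180°, 180°].

93.534°W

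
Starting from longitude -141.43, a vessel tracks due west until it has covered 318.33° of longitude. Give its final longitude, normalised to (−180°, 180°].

-99.76°

Start at -141.43°; shift −318.33° → -459.76°.
-459.76° lies outside (−180°, 180°]; add 360° → -99.76°.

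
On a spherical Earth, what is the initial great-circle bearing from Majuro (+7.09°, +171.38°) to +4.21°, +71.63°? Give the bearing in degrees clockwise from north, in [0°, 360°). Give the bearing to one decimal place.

275.4°

Δλ = 71.63 − 171.38 = -99.75°.
θ = atan2( sin Δλ · cos φ₂ , cos φ₁ · sin φ₂ − sin φ₁ · cos φ₂ · cos Δλ )
  = atan2(-0.98290, 0.09370) = -84.555° → normalised to [0°, 360°): 275.445°.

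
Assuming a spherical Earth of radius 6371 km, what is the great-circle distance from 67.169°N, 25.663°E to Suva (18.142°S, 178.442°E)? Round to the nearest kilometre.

Δλ = 178.442 − 25.663 = 152.779°.
Δφ = -18.142 − 67.169 = -85.311°.
a = sin²(Δφ/2) + cos φ₁ · cos φ₂ · sin²(Δλ/2) = 0.807433.
c = 2·atan2(√a, √(1−a)) = 2.23301 rad → d = 6371·c ≈ 14226.53 km.

14227 km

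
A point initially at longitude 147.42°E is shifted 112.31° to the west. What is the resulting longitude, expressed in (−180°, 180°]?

35.11°E

Start at +147.42°; shift −112.31° → +35.11°.
+35.11° already lies in (−180°, 180°].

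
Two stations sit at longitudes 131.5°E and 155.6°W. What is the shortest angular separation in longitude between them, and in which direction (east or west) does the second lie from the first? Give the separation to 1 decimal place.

Raw difference: -155.6 − 131.5 = -287.1°.
Normalise into (−180°, 180°]: -287.1° + 360° = 72.9°.
Positive ⇒ the second point lies to the east; separation 72.9°.

72.9° east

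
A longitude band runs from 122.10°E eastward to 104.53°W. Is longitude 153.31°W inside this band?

Band width going east from +122.10° to -104.53°: ((-104.53 − 122.10) mod 360) = 133.37°.
Offset of -153.31° east of the west edge: ((-153.31 − 122.10) mod 360) = 84.59°.
84.59° ≤ 133.37° ⇒ inside.

Yes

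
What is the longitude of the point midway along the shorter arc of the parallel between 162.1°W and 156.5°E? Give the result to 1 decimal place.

Signed shortest Δλ from -162.1° to +156.5° is -41.4°.
Midpoint longitude = -162.1° + (-41.4°)/2 = -162.1° − 20.7° = -182.8°.
Normalise into (−180°, 180°]: +177.2°.
(The naïve average (-162.1 + +156.5)/2 = -2.8° is on the wrong side of the globe.)

177.2°E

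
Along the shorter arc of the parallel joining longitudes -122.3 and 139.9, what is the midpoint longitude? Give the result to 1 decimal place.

-171.2°

Signed shortest Δλ from -122.3° to +139.9° is -97.8°.
Midpoint longitude = -122.3° + (-97.8°)/2 = -122.3° − 48.9° = -171.2°.
(The naïve average (-122.3 + +139.9)/2 = 8.8° is on the wrong side of the globe.)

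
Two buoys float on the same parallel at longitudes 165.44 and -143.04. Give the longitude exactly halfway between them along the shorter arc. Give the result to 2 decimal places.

-168.80°

Signed shortest Δλ from +165.44° to -143.04° is +51.52°.
Midpoint longitude = +165.44° + (+51.52°)/2 = +165.44° + 25.76° = +191.20°.
Normalise into (−180°, 180°]: -168.80°.
(The naïve average (+165.44 + -143.04)/2 = 11.2° is on the wrong side of the globe.)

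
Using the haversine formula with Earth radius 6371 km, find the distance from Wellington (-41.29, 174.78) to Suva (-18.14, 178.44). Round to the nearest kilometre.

2598 km

Δλ = 178.44 − 174.78 = 3.66°.
Δφ = -18.14 − -41.29 = 23.15°.
a = sin²(Δφ/2) + cos φ₁ · cos φ₂ · sin²(Δλ/2) = 0.040989.
c = 2·atan2(√a, √(1−a)) = 0.40773 rad → d = 6371·c ≈ 2597.66 km.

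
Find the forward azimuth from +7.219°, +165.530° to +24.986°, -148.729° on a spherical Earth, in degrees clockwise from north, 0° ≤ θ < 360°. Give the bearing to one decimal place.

Δλ = -148.729 − 165.530 = -314.259°; wrapped into (−180°, 180°]: 45.741°.
θ = atan2( sin Δλ · cos φ₂ , cos φ₁ · sin φ₂ − sin φ₁ · cos φ₂ · cos Δλ )
  = atan2(0.64916, 0.33956) = 62.387° → normalised to [0°, 360°): 62.387°.

62.4°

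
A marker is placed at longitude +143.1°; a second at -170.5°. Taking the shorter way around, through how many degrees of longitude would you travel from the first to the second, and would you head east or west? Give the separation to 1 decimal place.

46.4° east

Raw difference: -170.5 − 143.1 = -313.6°.
Normalise into (−180°, 180°]: -313.6° + 360° = 46.4°.
Positive ⇒ the second point lies to the east; separation 46.4°.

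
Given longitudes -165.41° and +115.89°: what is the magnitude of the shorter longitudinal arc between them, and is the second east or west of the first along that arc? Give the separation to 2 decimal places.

Raw difference: 115.89 − -165.41 = 281.3°.
Normalise into (−180°, 180°]: 281.3° − 360° = -78.7°.
Negative ⇒ the second point lies to the west; separation 78.70°.

78.70° west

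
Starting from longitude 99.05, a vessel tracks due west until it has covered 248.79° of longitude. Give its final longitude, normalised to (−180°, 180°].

-149.74°

Start at +99.05°; shift −248.79° → -149.74°.
-149.74° already lies in (−180°, 180°].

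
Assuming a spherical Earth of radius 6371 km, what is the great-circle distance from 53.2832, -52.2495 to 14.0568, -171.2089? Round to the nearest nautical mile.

5700 nmi

Δλ = -171.2089 − -52.2495 = -118.9594°.
Δφ = 14.0568 − 53.2832 = -39.2264°.
a = sin²(Δφ/2) + cos φ₁ · cos φ₂ · sin²(Δλ/2) = 0.543057.
c = 2·atan2(√a, √(1−a)) = 1.65702 rad → d = 6371·c ≈ 10556.86 km ≈ 5700.25 nmi.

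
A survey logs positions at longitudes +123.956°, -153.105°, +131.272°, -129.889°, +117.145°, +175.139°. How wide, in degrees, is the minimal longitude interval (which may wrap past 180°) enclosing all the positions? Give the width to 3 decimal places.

Sort the longitudes: -153.105°, -129.889°, +117.145°, +123.956°, +131.272°, +175.139°.
Eastward gaps between consecutive values (wrapping around): 23.216°, 247.034°, 6.811°, 7.316°, 43.867°, 31.756°.
Largest gap = 247.034° ⇒ minimal covering band is its complement: 360° − 247.034° = 112.966°.
Band runs from +117.145° eastward to -129.889°, crossing the antimeridian.

112.966°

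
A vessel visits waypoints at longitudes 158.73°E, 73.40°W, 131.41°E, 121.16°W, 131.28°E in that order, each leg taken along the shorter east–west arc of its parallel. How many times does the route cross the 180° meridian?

4

Leg 1: +158.73° → -73.40°, shortest Δλ = 127.87° (east) — crosses 180°.
Leg 2: -73.40° → +131.41°, shortest Δλ = -155.19° (west) — crosses 180°.
Leg 3: +131.41° → -121.16°, shortest Δλ = 107.43° (east) — crosses 180°.
Leg 4: -121.16° → +131.28°, shortest Δλ = -107.56° (west) — crosses 180°.
Total crossings: 4.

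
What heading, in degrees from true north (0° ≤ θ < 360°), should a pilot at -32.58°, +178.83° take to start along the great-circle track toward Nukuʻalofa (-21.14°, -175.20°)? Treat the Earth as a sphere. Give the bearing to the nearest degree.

Δλ = -175.20 − 178.83 = -354.03°; wrapped into (−180°, 180°]: 5.97°.
θ = atan2( sin Δλ · cos φ₂ , cos φ₁ · sin φ₂ − sin φ₁ · cos φ₂ · cos Δλ )
  = atan2(0.09701, 0.19562) = 26.377° → normalised to [0°, 360°): 26.377°.

26°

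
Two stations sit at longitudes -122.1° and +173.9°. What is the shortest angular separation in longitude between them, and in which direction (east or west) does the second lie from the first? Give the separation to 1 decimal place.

64.0° west

Raw difference: 173.9 − -122.1 = 296.0°.
Normalise into (−180°, 180°]: 296.0° − 360° = -64.0°.
Negative ⇒ the second point lies to the west; separation 64.0°.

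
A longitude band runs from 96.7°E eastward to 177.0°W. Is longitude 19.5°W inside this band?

No

Band width going east from +96.7° to -177.0°: ((-177.0 − 96.7) mod 360) = 86.3°.
Offset of -19.5° east of the west edge: ((-19.5 − 96.7) mod 360) = 243.8°.
243.8° > 86.3° ⇒ outside.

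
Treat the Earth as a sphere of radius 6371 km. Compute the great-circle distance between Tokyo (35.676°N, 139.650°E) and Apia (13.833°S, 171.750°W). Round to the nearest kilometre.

Δλ = -171.750 − 139.650 = -311.400°; wrapped into (−180°, 180°]: 48.600°.
Δφ = -13.833 − 35.676 = -49.509°.
a = sin²(Δφ/2) + cos φ₁ · cos φ₂ · sin²(Δλ/2) = 0.308909.
c = 2·atan2(√a, √(1−a)) = 1.17864 rad → d = 6371·c ≈ 7509.11 km.

7509 km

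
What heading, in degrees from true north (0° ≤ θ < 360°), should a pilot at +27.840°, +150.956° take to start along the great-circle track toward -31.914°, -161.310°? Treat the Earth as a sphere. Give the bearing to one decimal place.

139.4°

Δλ = -161.310 − 150.956 = -312.266°; wrapped into (−180°, 180°]: 47.734°.
θ = atan2( sin Δλ · cos φ₂ , cos φ₁ · sin φ₂ − sin φ₁ · cos φ₂ · cos Δλ )
  = atan2(0.62817, -0.73407) = 139.445° → normalised to [0°, 360°): 139.445°.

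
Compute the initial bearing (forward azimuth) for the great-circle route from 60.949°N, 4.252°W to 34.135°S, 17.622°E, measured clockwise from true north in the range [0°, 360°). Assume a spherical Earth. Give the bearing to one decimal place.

161.9°

Δλ = 17.622 − -4.252 = 21.874°.
θ = atan2( sin Δλ · cos φ₂ , cos φ₁ · sin φ₂ − sin φ₁ · cos φ₂ · cos Δλ )
  = atan2(0.30838, -0.94397) = 161.909° → normalised to [0°, 360°): 161.909°.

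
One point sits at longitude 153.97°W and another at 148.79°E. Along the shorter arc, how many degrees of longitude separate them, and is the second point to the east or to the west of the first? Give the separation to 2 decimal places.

57.24° west

Raw difference: 148.79 − -153.97 = 302.76°.
Normalise into (−180°, 180°]: 302.76° − 360° = -57.24°.
Negative ⇒ the second point lies to the west; separation 57.24°.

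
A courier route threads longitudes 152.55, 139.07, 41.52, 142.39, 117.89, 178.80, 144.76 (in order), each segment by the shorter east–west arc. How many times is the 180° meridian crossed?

0

Leg 1: +152.55° → +139.07°, shortest Δλ = -13.48° (west) — does not cross 180°.
Leg 2: +139.07° → +41.52°, shortest Δλ = -97.55° (west) — does not cross 180°.
Leg 3: +41.52° → +142.39°, shortest Δλ = 100.87° (east) — does not cross 180°.
Leg 4: +142.39° → +117.89°, shortest Δλ = -24.5° (west) — does not cross 180°.
Leg 5: +117.89° → +178.80°, shortest Δλ = 60.91° (east) — does not cross 180°.
Leg 6: +178.80° → +144.76°, shortest Δλ = -34.04° (west) — does not cross 180°.
Total crossings: 0.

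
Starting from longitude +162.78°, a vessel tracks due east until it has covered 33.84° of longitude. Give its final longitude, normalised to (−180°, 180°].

Start at +162.78°; shift +33.84° → +196.62°.
+196.62° lies outside (−180°, 180°]; subtract 360° → -163.38°.

-163.38°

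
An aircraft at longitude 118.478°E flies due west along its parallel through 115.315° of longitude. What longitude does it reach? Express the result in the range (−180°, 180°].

3.163°E

Start at +118.478°; shift −115.315° → +3.163°.
+3.163° already lies in (−180°, 180°].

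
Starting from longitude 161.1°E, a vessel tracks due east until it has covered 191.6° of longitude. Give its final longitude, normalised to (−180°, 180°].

7.3°W

Start at +161.1°; shift +191.6° → +352.7°.
+352.7° lies outside (−180°, 180°]; subtract 360° → -7.3°.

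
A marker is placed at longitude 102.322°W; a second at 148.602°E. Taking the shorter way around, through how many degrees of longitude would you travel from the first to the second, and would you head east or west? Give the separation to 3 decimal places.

Raw difference: 148.602 − -102.322 = 250.924°.
Normalise into (−180°, 180°]: 250.924° − 360° = -109.076°.
Negative ⇒ the second point lies to the west; separation 109.076°.

109.076° west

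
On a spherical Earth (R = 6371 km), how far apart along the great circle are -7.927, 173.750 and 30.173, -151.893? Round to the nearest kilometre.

Δλ = -151.893 − 173.750 = -325.643°; wrapped into (−180°, 180°]: 34.357°.
Δφ = 30.173 − -7.927 = 38.100°.
a = sin²(Δφ/2) + cos φ₁ · cos φ₂ · sin²(Δλ/2) = 0.181224.
c = 2·atan2(√a, √(1−a)) = 0.87948 rad → d = 6371·c ≈ 5603.17 km.

5603 km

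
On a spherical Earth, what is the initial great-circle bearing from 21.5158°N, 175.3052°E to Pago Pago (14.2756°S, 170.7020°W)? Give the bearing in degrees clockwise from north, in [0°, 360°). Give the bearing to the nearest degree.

158°

Δλ = -170.7020 − 175.3052 = -346.0072°; wrapped into (−180°, 180°]: 13.9928°.
θ = atan2( sin Δλ · cos φ₂ , cos φ₁ · sin φ₂ − sin φ₁ · cos φ₂ · cos Δλ )
  = atan2(0.23433, -0.57429) = 157.803° → normalised to [0°, 360°): 157.803°.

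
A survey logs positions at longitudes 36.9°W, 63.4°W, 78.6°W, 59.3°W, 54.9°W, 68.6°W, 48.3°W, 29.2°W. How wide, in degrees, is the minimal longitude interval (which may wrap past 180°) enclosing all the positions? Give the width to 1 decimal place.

Sort the longitudes: -78.6°, -68.6°, -63.4°, -59.3°, -54.9°, -48.3°, -36.9°, -29.2°.
Eastward gaps between consecutive values (wrapping around): 10.0°, 5.2°, 4.1°, 4.4°, 6.6°, 11.4°, 7.7°, 310.6°.
Largest gap = 310.6° ⇒ minimal covering band is its complement: 360° − 310.6° = 49.4°.
Band runs from -78.6° eastward to -29.2°.

49.4°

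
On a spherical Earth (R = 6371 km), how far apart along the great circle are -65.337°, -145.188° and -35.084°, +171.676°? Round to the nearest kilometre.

4393 km

Δλ = 171.676 − -145.188 = 316.864°; wrapped into (−180°, 180°]: -43.136°.
Δφ = -35.084 − -65.337 = 30.253°.
a = sin²(Δφ/2) + cos φ₁ · cos φ₂ · sin²(Δλ/2) = 0.114239.
c = 2·atan2(√a, √(1−a)) = 0.68957 rad → d = 6371·c ≈ 4393.22 km.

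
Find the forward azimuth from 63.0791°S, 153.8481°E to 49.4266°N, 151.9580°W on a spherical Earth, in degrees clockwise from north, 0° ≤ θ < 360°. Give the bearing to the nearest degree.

Δλ = -151.9580 − 153.8481 = -305.8061°; wrapped into (−180°, 180°]: 54.1939°.
θ = atan2( sin Δλ · cos φ₂ , cos φ₁ · sin φ₂ − sin φ₁ · cos φ₂ · cos Δλ )
  = atan2(0.52749, 0.68319) = 37.672° → normalised to [0°, 360°): 37.672°.

38°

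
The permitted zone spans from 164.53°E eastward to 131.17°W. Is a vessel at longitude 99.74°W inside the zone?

No

Band width going east from +164.53° to -131.17°: ((-131.17 − 164.53) mod 360) = 64.30°.
Offset of -99.74° east of the west edge: ((-99.74 − 164.53) mod 360) = 95.73°.
95.73° > 64.30° ⇒ outside.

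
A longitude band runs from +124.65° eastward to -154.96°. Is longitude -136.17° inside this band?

No

Band width going east from +124.65° to -154.96°: ((-154.96 − 124.65) mod 360) = 80.39°.
Offset of -136.17° east of the west edge: ((-136.17 − 124.65) mod 360) = 99.18°.
99.18° > 80.39° ⇒ outside.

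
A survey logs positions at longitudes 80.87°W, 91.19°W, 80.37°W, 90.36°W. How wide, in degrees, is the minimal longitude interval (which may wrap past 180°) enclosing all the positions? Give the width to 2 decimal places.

Sort the longitudes: -91.19°, -90.36°, -80.87°, -80.37°.
Eastward gaps between consecutive values (wrapping around): 0.83°, 9.49°, 0.50°, 349.18°.
Largest gap = 349.18° ⇒ minimal covering band is its complement: 360° − 349.18° = 10.82°.
Band runs from -91.19° eastward to -80.37°.

10.82°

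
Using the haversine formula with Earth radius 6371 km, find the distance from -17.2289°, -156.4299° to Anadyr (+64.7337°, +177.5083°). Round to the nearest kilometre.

9380 km

Δλ = 177.5083 − -156.4299 = 333.9382°; wrapped into (−180°, 180°]: -26.0618°.
Δφ = 64.7337 − -17.2289 = 81.9626°.
a = sin²(Δφ/2) + cos φ₁ · cos φ₂ · sin²(Δλ/2) = 0.450816.
c = 2·atan2(√a, √(1−a)) = 1.47227 rad → d = 6371·c ≈ 9379.83 km.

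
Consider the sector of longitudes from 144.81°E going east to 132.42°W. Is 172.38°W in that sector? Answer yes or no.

Band width going east from +144.81° to -132.42°: ((-132.42 − 144.81) mod 360) = 82.77°.
Offset of -172.38° east of the west edge: ((-172.38 − 144.81) mod 360) = 42.81°.
42.81° ≤ 82.77° ⇒ inside.

Yes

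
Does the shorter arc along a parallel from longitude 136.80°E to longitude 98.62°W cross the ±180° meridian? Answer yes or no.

Naïve |-98.62 − 136.80| = 235.42° > 180°, so the shorter arc goes the other way round — across 180°.
Signed shortest Δλ = ((-98.62 − 136.80 + 180) mod 360) − 180 = 124.58°.
Going east by 124.58° from +136.80° passes through 180° before reaching -98.62°.

Yes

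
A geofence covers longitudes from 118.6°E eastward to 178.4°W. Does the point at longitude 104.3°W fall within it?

No

Band width going east from +118.6° to -178.4°: ((-178.4 − 118.6) mod 360) = 63.0°.
Offset of -104.3° east of the west edge: ((-104.3 − 118.6) mod 360) = 137.1°.
137.1° > 63.0° ⇒ outside.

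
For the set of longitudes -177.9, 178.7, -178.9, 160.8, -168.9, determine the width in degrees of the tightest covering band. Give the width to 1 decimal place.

30.3°

Sort the longitudes: -178.9°, -177.9°, -168.9°, +160.8°, +178.7°.
Eastward gaps between consecutive values (wrapping around): 1.0°, 9.0°, 329.7°, 17.9°, 2.4°.
Largest gap = 329.7° ⇒ minimal covering band is its complement: 360° − 329.7° = 30.3°.
Band runs from +160.8° eastward to -168.9°, crossing the antimeridian.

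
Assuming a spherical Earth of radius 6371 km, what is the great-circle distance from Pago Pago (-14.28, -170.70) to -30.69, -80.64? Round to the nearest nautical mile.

Δλ = -80.64 − -170.70 = 90.06°.
Δφ = -30.69 − -14.28 = -16.41°.
a = sin²(Δφ/2) + cos φ₁ · cos φ₂ · sin²(Δλ/2) = 0.437489.
c = 2·atan2(√a, √(1−a)) = 1.44545 rad → d = 6371·c ≈ 9208.94 km ≈ 4972.43 nmi.

4972 nmi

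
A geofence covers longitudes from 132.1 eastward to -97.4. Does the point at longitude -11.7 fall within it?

Band width going east from +132.1° to -97.4°: ((-97.4 − 132.1) mod 360) = 130.5°.
Offset of -11.7° east of the west edge: ((-11.7 − 132.1) mod 360) = 216.2°.
216.2° > 130.5° ⇒ outside.

No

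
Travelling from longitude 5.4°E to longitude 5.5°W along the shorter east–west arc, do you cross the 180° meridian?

Signed shortest Δλ = ((-5.5 − 5.4 + 180) mod 360) − 180 = -10.9°.
Going west by 10.9° from +5.4° reaches -5.5° without touching 180°.

No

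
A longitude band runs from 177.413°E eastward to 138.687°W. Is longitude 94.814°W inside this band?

No

Band width going east from +177.413° to -138.687°: ((-138.687 − 177.413) mod 360) = 43.900°.
Offset of -94.814° east of the west edge: ((-94.814 − 177.413) mod 360) = 87.773°.
87.773° > 43.900° ⇒ outside.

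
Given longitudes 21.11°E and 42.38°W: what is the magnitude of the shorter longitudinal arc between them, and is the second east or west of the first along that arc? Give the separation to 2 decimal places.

63.49° west

Raw difference: -42.38 − 21.11 = -63.49°.
Normalise into (−180°, 180°]: -63.49° stays -63.49°.
Negative ⇒ the second point lies to the west; separation 63.49°.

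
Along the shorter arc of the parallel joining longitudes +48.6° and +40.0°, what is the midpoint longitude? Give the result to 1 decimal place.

Signed shortest Δλ from +48.6° to +40.0° is -8.6°.
Midpoint longitude = +48.6° + (-8.6°)/2 = +48.6° − 4.3° = +44.3°.

+44.3°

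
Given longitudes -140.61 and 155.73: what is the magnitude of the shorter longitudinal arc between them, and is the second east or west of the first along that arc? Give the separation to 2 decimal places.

63.66° west

Raw difference: 155.73 − -140.61 = 296.34°.
Normalise into (−180°, 180°]: 296.34° − 360° = -63.66°.
Negative ⇒ the second point lies to the west; separation 63.66°.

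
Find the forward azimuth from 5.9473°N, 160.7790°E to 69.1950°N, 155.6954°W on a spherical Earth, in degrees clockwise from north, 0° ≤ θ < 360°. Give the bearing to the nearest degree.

15°

Δλ = -155.6954 − 160.7790 = -316.4744°; wrapped into (−180°, 180°]: 43.5256°.
θ = atan2( sin Δλ · cos φ₂ , cos φ₁ · sin φ₂ − sin φ₁ · cos φ₂ · cos Δλ )
  = atan2(0.24461, 0.90308) = 15.156° → normalised to [0°, 360°): 15.156°.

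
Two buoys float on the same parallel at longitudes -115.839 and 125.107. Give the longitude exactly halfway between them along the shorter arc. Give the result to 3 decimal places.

-175.366°

Signed shortest Δλ from -115.839° to +125.107° is -119.054°.
Midpoint longitude = -115.839° + (-119.054°)/2 = -115.839° − 59.527° = -175.366°.
(The naïve average (-115.839 + +125.107)/2 = 4.634° is on the wrong side of the globe.)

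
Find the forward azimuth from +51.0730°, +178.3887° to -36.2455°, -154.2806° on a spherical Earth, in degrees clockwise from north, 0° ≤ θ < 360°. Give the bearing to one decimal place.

Δλ = -154.2806 − 178.3887 = -332.6693°; wrapped into (−180°, 180°]: 27.3307°.
θ = atan2( sin Δλ · cos φ₂ , cos φ₁ · sin φ₂ − sin φ₁ · cos φ₂ · cos Δλ )
  = atan2(0.37028, -0.92887) = 158.266° → normalised to [0°, 360°): 158.266°.

158.3°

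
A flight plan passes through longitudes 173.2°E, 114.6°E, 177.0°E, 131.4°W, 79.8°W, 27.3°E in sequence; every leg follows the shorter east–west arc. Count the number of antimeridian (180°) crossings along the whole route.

1

Leg 1: +173.2° → +114.6°, shortest Δλ = -58.6° (west) — does not cross 180°.
Leg 2: +114.6° → +177.0°, shortest Δλ = 62.4° (east) — does not cross 180°.
Leg 3: +177.0° → -131.4°, shortest Δλ = 51.6° (east) — crosses 180°.
Leg 4: -131.4° → -79.8°, shortest Δλ = 51.6° (east) — does not cross 180°.
Leg 5: -79.8° → +27.3°, shortest Δλ = 107.1° (east) — does not cross 180°.
Total crossings: 1.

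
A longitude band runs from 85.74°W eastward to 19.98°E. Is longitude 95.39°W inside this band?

Band width going east from -85.74° to +19.98°: ((19.98 − -85.74) mod 360) = 105.72°.
Offset of -95.39° east of the west edge: ((-95.39 − -85.74) mod 360) = 350.35°.
350.35° > 105.72° ⇒ outside.

No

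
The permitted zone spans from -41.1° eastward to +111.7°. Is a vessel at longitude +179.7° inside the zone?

No

Band width going east from -41.1° to +111.7°: ((111.7 − -41.1) mod 360) = 152.8°.
Offset of +179.7° east of the west edge: ((179.7 − -41.1) mod 360) = 220.8°.
220.8° > 152.8° ⇒ outside.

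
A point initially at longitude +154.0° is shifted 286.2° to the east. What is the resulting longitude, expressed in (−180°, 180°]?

+80.2°

Start at +154.0°; shift +286.2° → +440.2°.
+440.2° lies outside (−180°, 180°]; subtract 360° → +80.2°.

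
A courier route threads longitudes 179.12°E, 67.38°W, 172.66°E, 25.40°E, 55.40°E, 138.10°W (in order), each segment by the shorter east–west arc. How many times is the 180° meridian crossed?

3

Leg 1: +179.12° → -67.38°, shortest Δλ = 113.5° (east) — crosses 180°.
Leg 2: -67.38° → +172.66°, shortest Δλ = -119.96° (west) — crosses 180°.
Leg 3: +172.66° → +25.40°, shortest Δλ = -147.26° (west) — does not cross 180°.
Leg 4: +25.40° → +55.40°, shortest Δλ = 30.0° (east) — does not cross 180°.
Leg 5: +55.40° → -138.10°, shortest Δλ = 166.5° (east) — crosses 180°.
Total crossings: 3.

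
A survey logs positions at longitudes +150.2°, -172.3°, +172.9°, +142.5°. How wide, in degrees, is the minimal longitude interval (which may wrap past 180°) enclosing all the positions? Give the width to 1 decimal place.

45.2°

Sort the longitudes: -172.3°, +142.5°, +150.2°, +172.9°.
Eastward gaps between consecutive values (wrapping around): 314.8°, 7.7°, 22.7°, 14.8°.
Largest gap = 314.8° ⇒ minimal covering band is its complement: 360° − 314.8° = 45.2°.
Band runs from +142.5° eastward to -172.3°, crossing the antimeridian.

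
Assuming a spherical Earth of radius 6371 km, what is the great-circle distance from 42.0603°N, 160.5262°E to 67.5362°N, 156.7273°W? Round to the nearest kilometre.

3799 km

Δλ = -156.7273 − 160.5262 = -317.2535°; wrapped into (−180°, 180°]: 42.7465°.
Δφ = 67.5362 − 42.0603 = 25.4759°.
a = sin²(Δφ/2) + cos φ₁ · cos φ₂ · sin²(Δλ/2) = 0.086295.
c = 2·atan2(√a, √(1−a)) = 0.59632 rad → d = 6371·c ≈ 3799.14 km.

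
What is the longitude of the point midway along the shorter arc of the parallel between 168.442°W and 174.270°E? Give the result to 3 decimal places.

Signed shortest Δλ from -168.442° to +174.270° is -17.288°.
Midpoint longitude = -168.442° + (-17.288°)/2 = -168.442° − 8.644° = -177.086°.
(The naïve average (-168.442 + +174.270)/2 = 2.914° is on the wrong side of the globe.)

177.086°W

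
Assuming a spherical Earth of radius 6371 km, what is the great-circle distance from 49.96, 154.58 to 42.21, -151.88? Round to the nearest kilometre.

Δλ = -151.88 − 154.58 = -306.46°; wrapped into (−180°, 180°]: 53.54°.
Δφ = 42.21 − 49.96 = -7.75°.
a = sin²(Δφ/2) + cos φ₁ · cos φ₂ · sin²(Δλ/2) = 0.101234.
c = 2·atan2(√a, √(1−a)) = 0.64760 rad → d = 6371·c ≈ 4125.89 km.

4126 km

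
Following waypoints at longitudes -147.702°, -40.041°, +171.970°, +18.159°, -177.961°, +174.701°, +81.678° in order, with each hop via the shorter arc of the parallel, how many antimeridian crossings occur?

Leg 1: -147.702° → -40.041°, shortest Δλ = 107.661° (east) — does not cross 180°.
Leg 2: -40.041° → +171.970°, shortest Δλ = -147.989° (west) — crosses 180°.
Leg 3: +171.970° → +18.159°, shortest Δλ = -153.811° (west) — does not cross 180°.
Leg 4: +18.159° → -177.961°, shortest Δλ = 163.88° (east) — crosses 180°.
Leg 5: -177.961° → +174.701°, shortest Δλ = -7.338° (west) — crosses 180°.
Leg 6: +174.701° → +81.678°, shortest Δλ = -93.023° (west) — does not cross 180°.
Total crossings: 3.

3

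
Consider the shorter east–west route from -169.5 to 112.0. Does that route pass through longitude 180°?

Naïve |112.0 − -169.5| = 281.5° > 180°, so the shorter arc goes the other way round — across 180°.
Signed shortest Δλ = ((112.0 − -169.5 + 180) mod 360) − 180 = -78.5°.
Going west by 78.5° from -169.5° passes through 180° before reaching +112.0°.

Yes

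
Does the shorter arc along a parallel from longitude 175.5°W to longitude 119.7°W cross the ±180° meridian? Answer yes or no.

No

Signed shortest Δλ = ((-119.7 − -175.5 + 180) mod 360) − 180 = 55.8°.
Going east by 55.8° from -175.5° reaches -119.7° without touching 180°.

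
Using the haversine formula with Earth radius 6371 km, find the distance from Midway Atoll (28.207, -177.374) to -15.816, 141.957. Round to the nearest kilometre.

6566 km

Δλ = 141.957 − -177.374 = 319.331°; wrapped into (−180°, 180°]: -40.669°.
Δφ = -15.816 − 28.207 = -44.023°.
a = sin²(Δφ/2) + cos φ₁ · cos φ₂ · sin²(Δλ/2) = 0.242857.
c = 2·atan2(√a, √(1−a)) = 1.03062 rad → d = 6371·c ≈ 6566.09 km.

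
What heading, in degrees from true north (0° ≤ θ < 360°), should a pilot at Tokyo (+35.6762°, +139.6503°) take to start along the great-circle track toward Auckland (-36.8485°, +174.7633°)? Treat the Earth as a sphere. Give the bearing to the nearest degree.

152°

Δλ = 174.7633 − 139.6503 = 35.1130°.
θ = atan2( sin Δλ · cos φ₂ , cos φ₁ · sin φ₂ − sin φ₁ · cos φ₂ · cos Δλ )
  = atan2(0.46028, -0.86892) = 152.089° → normalised to [0°, 360°): 152.089°.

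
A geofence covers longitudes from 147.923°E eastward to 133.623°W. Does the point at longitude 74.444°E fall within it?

Band width going east from +147.923° to -133.623°: ((-133.623 − 147.923) mod 360) = 78.454°.
Offset of +74.444° east of the west edge: ((74.444 − 147.923) mod 360) = 286.521°.
286.521° > 78.454° ⇒ outside.

No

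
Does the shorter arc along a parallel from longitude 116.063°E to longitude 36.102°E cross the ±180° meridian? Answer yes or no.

Signed shortest Δλ = ((36.102 − 116.063 + 180) mod 360) − 180 = -79.961°.
Going west by 79.961° from +116.063° reaches +36.102° without touching 180°.

No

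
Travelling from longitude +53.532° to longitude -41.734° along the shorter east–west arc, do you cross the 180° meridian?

Signed shortest Δλ = ((-41.734 − 53.532 + 180) mod 360) − 180 = -95.266°.
Going west by 95.266° from +53.532° reaches -41.734° without touching 180°.

No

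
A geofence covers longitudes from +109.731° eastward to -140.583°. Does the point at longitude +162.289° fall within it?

Yes

Band width going east from +109.731° to -140.583°: ((-140.583 − 109.731) mod 360) = 109.686°.
Offset of +162.289° east of the west edge: ((162.289 − 109.731) mod 360) = 52.558°.
52.558° ≤ 109.686° ⇒ inside.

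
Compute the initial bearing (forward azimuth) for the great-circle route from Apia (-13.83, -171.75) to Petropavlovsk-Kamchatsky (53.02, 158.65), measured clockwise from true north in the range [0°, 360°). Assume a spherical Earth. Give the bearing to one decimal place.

Δλ = 158.65 − -171.75 = 330.40°; wrapped into (−180°, 180°]: -29.60°.
θ = atan2( sin Δλ · cos φ₂ , cos φ₁ · sin φ₂ − sin φ₁ · cos φ₂ · cos Δλ )
  = atan2(-0.29712, 0.90071) = -18.256° → normalised to [0°, 360°): 341.744°.

341.7°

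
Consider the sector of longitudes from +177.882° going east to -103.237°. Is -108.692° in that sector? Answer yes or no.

Yes

Band width going east from +177.882° to -103.237°: ((-103.237 − 177.882) mod 360) = 78.881°.
Offset of -108.692° east of the west edge: ((-108.692 − 177.882) mod 360) = 73.426°.
73.426° ≤ 78.881° ⇒ inside.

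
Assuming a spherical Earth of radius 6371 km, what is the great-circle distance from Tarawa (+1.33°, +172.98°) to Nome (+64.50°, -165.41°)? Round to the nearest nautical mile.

Δλ = -165.41 − 172.98 = -338.39°; wrapped into (−180°, 180°]: 21.61°.
Δφ = 64.50 − 1.33 = 63.17°.
a = sin²(Δφ/2) + cos φ₁ · cos φ₂ · sin²(Δλ/2) = 0.289453.
c = 2·atan2(√a, √(1−a)) = 1.13615 rad → d = 6371·c ≈ 7238.39 km ≈ 3908.42 nmi.

3908 nmi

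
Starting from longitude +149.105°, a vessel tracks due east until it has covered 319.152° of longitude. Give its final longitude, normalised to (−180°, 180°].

+108.257°

Start at +149.105°; shift +319.152° → +468.257°.
+468.257° lies outside (−180°, 180°]; subtract 360° → +108.257°.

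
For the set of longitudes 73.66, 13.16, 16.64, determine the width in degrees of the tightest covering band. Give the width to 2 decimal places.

Sort the longitudes: +13.16°, +16.64°, +73.66°.
Eastward gaps between consecutive values (wrapping around): 3.48°, 57.02°, 299.50°.
Largest gap = 299.50° ⇒ minimal covering band is its complement: 360° − 299.50° = 60.50°.
Band runs from +13.16° eastward to +73.66°.

60.50°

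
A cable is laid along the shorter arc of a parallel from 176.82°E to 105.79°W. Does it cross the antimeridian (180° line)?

Yes

Naïve |-105.79 − 176.82| = 282.61° > 180°, so the shorter arc goes the other way round — across 180°.
Signed shortest Δλ = ((-105.79 − 176.82 + 180) mod 360) − 180 = 77.39°.
Going east by 77.39° from +176.82° passes through 180° before reaching -105.79°.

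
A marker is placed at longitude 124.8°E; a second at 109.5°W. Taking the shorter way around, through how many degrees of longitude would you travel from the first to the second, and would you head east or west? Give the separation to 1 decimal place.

Raw difference: -109.5 − 124.8 = -234.3°.
Normalise into (−180°, 180°]: -234.3° + 360° = 125.7°.
Positive ⇒ the second point lies to the east; separation 125.7°.

125.7° east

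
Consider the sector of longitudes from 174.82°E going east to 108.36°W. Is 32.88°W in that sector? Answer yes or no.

Band width going east from +174.82° to -108.36°: ((-108.36 − 174.82) mod 360) = 76.82°.
Offset of -32.88° east of the west edge: ((-32.88 − 174.82) mod 360) = 152.30°.
152.30° > 76.82° ⇒ outside.

No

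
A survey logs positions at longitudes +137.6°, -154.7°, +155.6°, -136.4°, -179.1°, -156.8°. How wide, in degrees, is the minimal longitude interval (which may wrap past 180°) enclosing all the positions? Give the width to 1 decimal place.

86.0°

Sort the longitudes: -179.1°, -156.8°, -154.7°, -136.4°, +137.6°, +155.6°.
Eastward gaps between consecutive values (wrapping around): 22.3°, 2.1°, 18.3°, 274.0°, 18.0°, 25.3°.
Largest gap = 274.0° ⇒ minimal covering band is its complement: 360° − 274.0° = 86.0°.
Band runs from +137.6° eastward to -136.4°, crossing the antimeridian.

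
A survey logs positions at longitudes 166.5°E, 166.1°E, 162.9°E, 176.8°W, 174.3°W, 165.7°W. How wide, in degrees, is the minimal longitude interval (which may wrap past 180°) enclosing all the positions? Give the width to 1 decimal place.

31.4°

Sort the longitudes: -176.8°, -174.3°, -165.7°, +162.9°, +166.1°, +166.5°.
Eastward gaps between consecutive values (wrapping around): 2.5°, 8.6°, 328.6°, 3.2°, 0.4°, 16.7°.
Largest gap = 328.6° ⇒ minimal covering band is its complement: 360° − 328.6° = 31.4°.
Band runs from +162.9° eastward to -165.7°, crossing the antimeridian.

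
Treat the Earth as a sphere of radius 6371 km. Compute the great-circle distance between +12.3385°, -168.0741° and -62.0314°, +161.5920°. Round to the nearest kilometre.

8681 km

Δλ = 161.5920 − -168.0741 = 329.6661°; wrapped into (−180°, 180°]: -30.3339°.
Δφ = -62.0314 − 12.3385 = -74.3699°.
a = sin²(Δφ/2) + cos φ₁ · cos φ₂ · sin²(Δλ/2) = 0.396649.
c = 2·atan2(√a, √(1−a)) = 1.36259 rad → d = 6371·c ≈ 8681.08 km.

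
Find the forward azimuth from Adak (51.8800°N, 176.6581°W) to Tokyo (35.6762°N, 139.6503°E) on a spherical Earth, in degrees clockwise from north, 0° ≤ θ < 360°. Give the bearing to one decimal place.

Δλ = 139.6503 − -176.6581 = 316.3084°; wrapped into (−180°, 180°]: -43.6916°.
θ = atan2( sin Δλ · cos φ₂ , cos φ₁ · sin φ₂ − sin φ₁ · cos φ₂ · cos Δλ )
  = atan2(-0.56114, -0.10208) = -100.310° → normalised to [0°, 360°): 259.690°.

259.7°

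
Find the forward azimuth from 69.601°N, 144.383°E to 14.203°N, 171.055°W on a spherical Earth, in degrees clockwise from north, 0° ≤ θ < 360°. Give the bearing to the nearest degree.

Δλ = -171.055 − 144.383 = -315.438°; wrapped into (−180°, 180°]: 44.562°.
θ = atan2( sin Δλ · cos φ₂ , cos φ₁ · sin φ₂ − sin φ₁ · cos φ₂ · cos Δλ )
  = atan2(0.68023, -0.56188) = 129.557° → normalised to [0°, 360°): 129.557°.

130°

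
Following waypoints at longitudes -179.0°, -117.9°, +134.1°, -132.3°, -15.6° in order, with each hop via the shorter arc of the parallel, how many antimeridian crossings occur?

2

Leg 1: -179.0° → -117.9°, shortest Δλ = 61.1° (east) — does not cross 180°.
Leg 2: -117.9° → +134.1°, shortest Δλ = -108.0° (west) — crosses 180°.
Leg 3: +134.1° → -132.3°, shortest Δλ = 93.6° (east) — crosses 180°.
Leg 4: -132.3° → -15.6°, shortest Δλ = 116.7° (east) — does not cross 180°.
Total crossings: 2.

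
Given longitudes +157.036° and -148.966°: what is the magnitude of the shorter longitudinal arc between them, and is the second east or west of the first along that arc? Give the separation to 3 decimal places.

Raw difference: -148.966 − 157.036 = -306.002°.
Normalise into (−180°, 180°]: -306.002° + 360° = 53.998°.
Positive ⇒ the second point lies to the east; separation 53.998°.

53.998° east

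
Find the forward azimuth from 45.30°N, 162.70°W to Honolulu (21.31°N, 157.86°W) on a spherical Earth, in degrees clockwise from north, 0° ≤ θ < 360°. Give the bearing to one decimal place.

Δλ = -157.86 − -162.70 = 4.84°.
θ = atan2( sin Δλ · cos φ₂ , cos φ₁ · sin φ₂ − sin φ₁ · cos φ₂ · cos Δλ )
  = atan2(0.07860, -0.40422) = 168.995° → normalised to [0°, 360°): 168.995°.

169.0°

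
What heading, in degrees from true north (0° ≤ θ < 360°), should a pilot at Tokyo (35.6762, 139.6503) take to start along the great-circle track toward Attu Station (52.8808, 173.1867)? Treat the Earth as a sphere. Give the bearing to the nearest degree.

Δλ = 173.1867 − 139.6503 = 33.5364°.
θ = atan2( sin Δλ · cos φ₂ , cos φ₁ · sin φ₂ − sin φ₁ · cos φ₂ · cos Δλ )
  = atan2(0.33340, 0.35437) = 43.253° → normalised to [0°, 360°): 43.253°.

43°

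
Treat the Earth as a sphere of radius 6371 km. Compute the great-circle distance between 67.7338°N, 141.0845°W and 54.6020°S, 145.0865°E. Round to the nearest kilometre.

14888 km

Δλ = 145.0865 − -141.0845 = 286.1710°; wrapped into (−180°, 180°]: -73.8290°.
Δφ = -54.6020 − 67.7338 = -122.3358°.
a = sin²(Δφ/2) + cos φ₁ · cos φ₂ · sin²(Δλ/2) = 0.846619.
c = 2·atan2(√a, √(1−a)) = 2.33677 rad → d = 6371·c ≈ 14887.55 km.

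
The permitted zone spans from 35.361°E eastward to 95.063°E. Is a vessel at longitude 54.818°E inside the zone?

Yes

Band width going east from +35.361° to +95.063°: ((95.063 − 35.361) mod 360) = 59.702°.
Offset of +54.818° east of the west edge: ((54.818 − 35.361) mod 360) = 19.457°.
19.457° ≤ 59.702° ⇒ inside.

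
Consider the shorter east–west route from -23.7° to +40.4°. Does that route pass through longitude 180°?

No

Signed shortest Δλ = ((40.4 − -23.7 + 180) mod 360) − 180 = 64.1°.
Going east by 64.1° from -23.7° reaches +40.4° without touching 180°.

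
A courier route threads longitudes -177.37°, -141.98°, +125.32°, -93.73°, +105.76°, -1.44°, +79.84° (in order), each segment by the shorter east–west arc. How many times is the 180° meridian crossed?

Leg 1: -177.37° → -141.98°, shortest Δλ = 35.39° (east) — does not cross 180°.
Leg 2: -141.98° → +125.32°, shortest Δλ = -92.7° (west) — crosses 180°.
Leg 3: +125.32° → -93.73°, shortest Δλ = 140.95° (east) — crosses 180°.
Leg 4: -93.73° → +105.76°, shortest Δλ = -160.51° (west) — crosses 180°.
Leg 5: +105.76° → -1.44°, shortest Δλ = -107.2° (west) — does not cross 180°.
Leg 6: -1.44° → +79.84°, shortest Δλ = 81.28° (east) — does not cross 180°.
Total crossings: 3.

3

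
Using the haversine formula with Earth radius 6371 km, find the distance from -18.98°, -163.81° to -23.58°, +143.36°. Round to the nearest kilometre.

5468 km

Δλ = 143.36 − -163.81 = 307.17°; wrapped into (−180°, 180°]: -52.83°.
Δφ = -23.58 − -18.98 = -4.60°.
a = sin²(Δφ/2) + cos φ₁ · cos φ₂ · sin²(Δλ/2) = 0.173133.
c = 2·atan2(√a, √(1−a)) = 0.85829 rad → d = 6371·c ≈ 5468.16 km.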